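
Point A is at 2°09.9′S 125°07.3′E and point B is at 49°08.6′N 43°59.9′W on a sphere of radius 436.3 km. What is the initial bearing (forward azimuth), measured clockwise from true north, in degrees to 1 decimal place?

Δλ = -169.120° = -2.9517 rad.
y = sin Δλ · cos φ₂ = (-0.1888)(0.6542) = -0.1235
x = cos φ₁ sin φ₂ − sin φ₁ cos φ₂ cos Δλ = (0.9993)(0.7563) − (-0.0378)(0.6542)(-0.9820) = 0.7315
θ = atan2(y, x) = -9.58°; adding 360° gives 350.4°.

350.4°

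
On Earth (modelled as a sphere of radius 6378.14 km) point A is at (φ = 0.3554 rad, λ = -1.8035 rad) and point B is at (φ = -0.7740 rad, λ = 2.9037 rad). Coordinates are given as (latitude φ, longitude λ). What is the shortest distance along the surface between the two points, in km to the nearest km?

In radians: φ₁ = 0.3554, φ₂ = -0.7740, Δλ = -90.297° = -1.5760 rad.
cos c = sin φ₁ sin φ₂ + cos φ₁ cos φ₂ cos Δλ = (0.3480)(-0.6990) + (0.9375)(0.7151)(-0.0052) = -0.24671,
so c = arccos(-0.24671) = 1.82008 rad.
Distance = R·c = 6378.14 × 1.8201 ≈ 11609 km.

11609 km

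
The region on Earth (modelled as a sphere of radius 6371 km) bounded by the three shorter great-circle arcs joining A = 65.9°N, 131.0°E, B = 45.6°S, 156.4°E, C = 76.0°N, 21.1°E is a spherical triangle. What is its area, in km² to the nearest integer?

7054540 km²

Side lengths (central angles): a = 2.5210, b = 0.5508, c = 1.9759 rad; semiperimeter s = 2.5239.
By l'Huilier's theorem, tan(E/4) = √[tan(s/2) tan((s−a)/2) tan((s−b)/2) tan((s−c)/2)], giving spherical excess E = 0.1738 rad.
Area = E·R² = 0.1738 × (6371)² ≈ 7054540 km².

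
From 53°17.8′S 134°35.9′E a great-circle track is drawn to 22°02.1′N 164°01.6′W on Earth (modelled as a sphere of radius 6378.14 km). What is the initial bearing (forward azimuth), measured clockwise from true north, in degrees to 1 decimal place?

With φ₁ = -0.9302, φ₂ = 0.3846, Δλ = 1.0712 rad, the forward-azimuth formula gives
θ = atan2( sin Δλ cos φ₂ , cos φ₁ sin φ₂ − sin φ₁ cos φ₂ cos Δλ ) = atan2(0.8137, 0.5803) = 54.51°.
So the initial bearing is 54.5°.

54.5°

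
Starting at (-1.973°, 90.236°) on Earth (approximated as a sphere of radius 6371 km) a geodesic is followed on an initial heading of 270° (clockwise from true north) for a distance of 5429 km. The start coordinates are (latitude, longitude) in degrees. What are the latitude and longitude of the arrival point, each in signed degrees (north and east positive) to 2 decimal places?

-1.30°, 41.39°

Angular distance δ = d/R = 5429/6371 = 0.85214 rad; initial bearing θ = 4.7124 rad.
sin φ₂ = sin φ₁ cos δ + cos φ₁ sin δ cos θ = (-0.0344)(0.6584) + (0.9994)(0.7527)(-0.0000) = -0.0227, so φ₂ = -1.30°.
Δλ = atan2(sin θ sin δ cos φ₁, cos δ − sin φ₁ sin φ₂) = atan2(-0.7522, 0.6576) = -48.841°.
λ₂ = 90.236° − 48.841° = 41.39°.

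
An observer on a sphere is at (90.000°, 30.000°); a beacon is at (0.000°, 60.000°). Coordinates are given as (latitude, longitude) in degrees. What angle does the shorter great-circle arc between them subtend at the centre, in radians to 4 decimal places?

1.5708 rad

In radians: φ₁ = 1.5708, φ₂ = 0.0000, Δλ = 30.000° = 0.5236 rad.
Haversine: a = sin²(Δφ/2) + cos φ₁ cos φ₂ sin²(Δλ/2) = 0.5000 + (0.0000)(1.0000)(0.0670) = 0.50000.
Central angle c = 2·arcsin(√a) = 1.57080 rad.
So the angular separation is 1.5708 rad.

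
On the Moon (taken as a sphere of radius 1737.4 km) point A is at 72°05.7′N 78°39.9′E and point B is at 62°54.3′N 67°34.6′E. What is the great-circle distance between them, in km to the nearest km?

With latitudes φ₁ = 72.095°, φ₂ = 62.905° and longitude difference Δλ = -11.088°:
cos c = sin φ₁ sin φ₂ + cos φ₁ cos φ₂ cos Δλ = (0.9516)(0.8903) + (0.3074)(0.4555)(0.9813) = 0.98455,
so c = arccos(0.98455) = 0.17601 rad.
Distance = R·c = 1737.4 × 0.1760 ≈ 306 km.

306 km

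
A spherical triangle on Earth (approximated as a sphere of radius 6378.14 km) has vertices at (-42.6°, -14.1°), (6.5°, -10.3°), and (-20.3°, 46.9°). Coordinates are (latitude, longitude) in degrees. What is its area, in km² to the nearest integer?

Side lengths (central angles): a = 1.0866, b = 0.9649, c = 0.8591 rad; semiperimeter s = 1.4553.
By l'Huilier's theorem, tan(E/4) = √[tan(s/2) tan((s−a)/2) tan((s−b)/2) tan((s−c)/2)], giving spherical excess E = 0.4501 rad.
Area = E·R² = 0.4501 × (6378.14)² ≈ 18309191 km².

18309191 km²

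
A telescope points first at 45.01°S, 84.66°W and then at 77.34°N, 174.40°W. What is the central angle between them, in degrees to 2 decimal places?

With latitudes φ₁ = -45.010°, φ₂ = 77.340° and longitude difference Δλ = -89.740°:
cos c = sin φ₁ sin φ₂ + cos φ₁ cos φ₂ cos Δλ = (-0.7072)(0.9757) + (0.7070)(0.2192)(0.0045) = -0.68933,
so c = arccos(-0.68933) = 2.33136 rad.
So the angular separation is 133.58°.

133.58°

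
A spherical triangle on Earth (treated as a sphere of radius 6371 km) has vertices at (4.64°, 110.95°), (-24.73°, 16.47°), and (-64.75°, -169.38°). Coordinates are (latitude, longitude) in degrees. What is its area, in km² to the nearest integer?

Side lengths (central angles): a = 1.5779, b = 1.5677, c = 1.6755 rad; semiperimeter s = 2.4106.
By l'Huilier's theorem, tan(E/4) = √[tan(s/2) tan((s−a)/2) tan((s−b)/2) tan((s−c)/2)], giving spherical excess E = 1.6799 rad.
Area = E·R² = 1.6799 × (6371)² ≈ 68188548 km².

68188548 km²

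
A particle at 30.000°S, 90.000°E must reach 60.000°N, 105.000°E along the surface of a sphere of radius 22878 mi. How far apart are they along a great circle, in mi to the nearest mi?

Let φ₁ = -0.5236 rad, φ₂ = 1.0472 rad, and Δλ = 0.2618 rad.
cos c = sin φ₁ sin φ₂ + cos φ₁ cos φ₂ cos Δλ = (-0.5000)(0.8660) + (0.8660)(0.5000)(0.9659) = -0.01475,
so c = arccos(-0.01475) = 1.58555 rad.
Distance = R·c = 22878 × 1.5856 ≈ 36274 mi.

36274 mi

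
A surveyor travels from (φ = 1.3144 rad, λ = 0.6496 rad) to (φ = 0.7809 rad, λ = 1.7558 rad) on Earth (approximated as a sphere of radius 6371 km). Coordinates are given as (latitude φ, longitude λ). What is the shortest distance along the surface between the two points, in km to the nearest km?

4492 km

Let φ₁ = 1.3144 rad, φ₂ = 0.7809 rad, and Δλ = 1.1062 rad.
cos c = sin φ₁ sin φ₂ + cos φ₁ cos φ₂ cos Δλ = (0.9673)(0.7039) + (0.2536)(0.7103)(0.4481) = 0.76161,
so c = arccos(0.76161) = 0.70499 rad.
Distance = R·c = 6371 × 0.7050 ≈ 4492 km.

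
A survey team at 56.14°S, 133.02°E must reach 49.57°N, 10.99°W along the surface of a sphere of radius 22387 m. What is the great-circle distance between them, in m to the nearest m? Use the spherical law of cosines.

61574 m

Let φ₁ = -0.9798 rad, φ₂ = 0.8652 rad, and Δλ = -2.5134 rad.
cos c = sin φ₁ sin φ₂ + cos φ₁ cos φ₂ cos Δλ = (-0.8304)(0.7612) + (0.5572)(0.6485)(-0.8091) = -0.92446,
so c = arccos(-0.92446) = 2.75042 rad.
Distance = R·c = 22387 × 2.7504 ≈ 61574 m.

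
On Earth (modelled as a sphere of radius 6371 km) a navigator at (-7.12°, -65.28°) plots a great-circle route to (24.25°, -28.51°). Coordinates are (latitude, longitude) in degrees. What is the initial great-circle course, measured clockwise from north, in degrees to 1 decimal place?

With φ₁ = -0.1243, φ₂ = 0.4232, Δλ = 0.6418 rad, the forward-azimuth formula gives
θ = atan2( sin Δλ cos φ₂ , cos φ₁ sin φ₂ − sin φ₁ cos φ₂ cos Δλ ) = atan2(0.5458, 0.4981) = 47.62°.
So the initial bearing is 47.6°.

47.6°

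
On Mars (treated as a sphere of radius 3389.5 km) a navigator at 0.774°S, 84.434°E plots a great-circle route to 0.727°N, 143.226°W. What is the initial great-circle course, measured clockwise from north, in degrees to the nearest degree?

90°

Δλ = 132.340° = 2.3098 rad.
y = sin Δλ · cos φ₂ = (0.7392)(0.9999) = 0.7391
x = cos φ₁ sin φ₂ − sin φ₁ cos φ₂ cos Δλ = (0.9999)(0.0127) − (-0.0135)(0.9999)(-0.6735) = 0.0036
θ = atan2(y, x) = 89.72°, so the bearing is 90°.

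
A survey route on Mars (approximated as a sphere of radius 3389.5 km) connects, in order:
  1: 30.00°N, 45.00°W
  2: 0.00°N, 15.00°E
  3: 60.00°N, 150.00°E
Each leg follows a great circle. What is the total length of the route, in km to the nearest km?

Leg 1→2: central angle 1.1230 rad, distance 3806.3 km.
Leg 2→3: central angle 1.9322 rad, distance 6549.1 km.
Total: 3806.3 + 6549.1 ≈ 10355 km.

10355 km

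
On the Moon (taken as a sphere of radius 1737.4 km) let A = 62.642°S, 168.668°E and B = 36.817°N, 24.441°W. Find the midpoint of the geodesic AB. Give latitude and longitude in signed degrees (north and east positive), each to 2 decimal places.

The central angle between A and B is δ = 2.6693 rad.
With f = 0.5, the slerp weights are sin((1−f)δ)/sin δ = 2.1373 and sin(fδ)/sin δ = 2.1373.
Weighted sum of the unit vectors: (2.1373)·(-0.4506,0.0903,-0.8882) + (2.1373)·(0.7288,-0.3312,0.5993) = (0.5946, -0.5149, -0.6174).
Converting back: φ = atan2(z, √(x²+y²)) = -38.13°, λ = atan2(y, x) = -40.89°.

-38.13°, -40.89°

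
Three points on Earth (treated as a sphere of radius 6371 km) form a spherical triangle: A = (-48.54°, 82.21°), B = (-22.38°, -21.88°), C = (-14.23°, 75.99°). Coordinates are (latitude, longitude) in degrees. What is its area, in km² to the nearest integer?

Side lengths (central angles): a = 1.5999, b = 0.6055, c = 1.4341 rad; semiperimeter s = 1.8198.
By l'Huilier's theorem, tan(E/4) = √[tan(s/2) tan((s−a)/2) tan((s−b)/2) tan((s−c)/2)], giving spherical excess E = 0.5515 rad.
Area = E·R² = 0.5515 × (6371)² ≈ 22383435 km².

22383435 km²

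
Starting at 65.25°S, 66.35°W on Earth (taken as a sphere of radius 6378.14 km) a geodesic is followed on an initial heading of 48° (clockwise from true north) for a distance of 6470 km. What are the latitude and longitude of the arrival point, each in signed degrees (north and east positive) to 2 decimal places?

-13.99°, -25.78°

Angular distance δ = d/R = 6470/6378.14 = 1.01440 rad; initial bearing θ = 0.8378 rad.
sin φ₂ = sin φ₁ cos δ + cos φ₁ sin δ cos θ = (-0.9081)(0.5281) + (0.4187)(0.8492)(0.6691) = -0.2417, so φ₂ = -13.99°.
Δλ = atan2(sin θ sin δ cos φ₁, cos δ − sin φ₁ sin φ₂) = atan2(0.2642, 0.3086) = 40.567°.
λ₂ = -66.350° + 40.567° = -25.78°.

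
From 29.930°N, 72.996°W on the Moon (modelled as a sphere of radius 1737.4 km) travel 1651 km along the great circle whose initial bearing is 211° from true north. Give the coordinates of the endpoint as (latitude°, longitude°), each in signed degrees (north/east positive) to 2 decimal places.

-18.32°, -99.19°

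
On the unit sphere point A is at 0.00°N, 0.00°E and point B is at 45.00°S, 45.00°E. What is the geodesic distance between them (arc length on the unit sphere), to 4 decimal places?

1.0472

With latitudes φ₁ = 0.000°, φ₂ = -45.000° and longitude difference Δλ = 45.000°:
cos c = sin φ₁ sin φ₂ + cos φ₁ cos φ₂ cos Δλ = (0.0000)(-0.7071) + (1.0000)(0.7071)(0.7071) = 0.50000,
so c = arccos(0.50000) = 1.04720 rad.
On the unit sphere the arc length equals the central angle: 1.0472.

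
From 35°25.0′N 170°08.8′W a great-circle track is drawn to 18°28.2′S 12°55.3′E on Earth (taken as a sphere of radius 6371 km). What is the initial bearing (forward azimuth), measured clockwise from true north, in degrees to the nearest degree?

350°

With φ₁ = 0.6181, φ₂ = -0.3224, Δλ = -3.0880 rad, the forward-azimuth formula gives
θ = atan2( sin Δλ cos φ₂ , cos φ₁ sin φ₂ − sin φ₁ cos φ₂ cos Δλ ) = atan2(-0.0508, 0.2907) = -9.91°.
Adding 360° brings this into [0°, 360°): 350°.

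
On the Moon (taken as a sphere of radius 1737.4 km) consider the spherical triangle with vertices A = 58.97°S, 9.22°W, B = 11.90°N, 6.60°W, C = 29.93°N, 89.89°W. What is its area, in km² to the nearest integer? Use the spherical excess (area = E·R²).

Side lengths (central angles): a = 1.3674, b = 1.9338, c = 1.2375 rad; semiperimeter s = 2.2694.
By l'Huilier's theorem, tan(E/4) = √[tan(s/2) tan((s−a)/2) tan((s−b)/2) tan((s−c)/2)], giving spherical excess E = 1.2240 rad.
Area = E·R² = 1.2240 × (1737.4)² ≈ 3694815 km².

3694815 km²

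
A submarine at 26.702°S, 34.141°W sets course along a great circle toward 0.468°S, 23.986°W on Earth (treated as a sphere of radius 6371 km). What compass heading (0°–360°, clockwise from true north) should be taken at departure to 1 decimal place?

22.1°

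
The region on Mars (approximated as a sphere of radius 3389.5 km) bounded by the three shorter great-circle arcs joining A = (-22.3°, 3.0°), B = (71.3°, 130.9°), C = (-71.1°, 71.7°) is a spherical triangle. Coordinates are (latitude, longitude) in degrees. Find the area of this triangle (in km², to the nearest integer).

Side lengths (central angles): a = 2.5736, b = 1.0839, c = 2.1432 rad; semiperimeter s = 2.9003.
By l'Huilier's theorem, tan(E/4) = √[tan(s/2) tan((s−a)/2) tan((s−b)/2) tan((s−c)/2)], giving spherical excess E = 2.7774 rad.
Area = E·R² = 2.7774 × (3389.5)² ≈ 31908297 km².

31908297 km²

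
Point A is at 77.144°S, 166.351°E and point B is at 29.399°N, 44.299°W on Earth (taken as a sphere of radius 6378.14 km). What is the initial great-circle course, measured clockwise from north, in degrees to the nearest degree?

144°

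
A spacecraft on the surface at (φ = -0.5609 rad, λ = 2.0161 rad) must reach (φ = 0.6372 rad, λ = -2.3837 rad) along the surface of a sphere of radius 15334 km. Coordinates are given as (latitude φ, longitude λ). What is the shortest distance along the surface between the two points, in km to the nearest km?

With latitudes φ₁ = -32.137°, φ₂ = 36.509° and longitude difference Δλ = 107.910°:
cos c = sin φ₁ sin φ₂ + cos φ₁ cos φ₂ cos Δλ = (-0.5319)(0.5949) + (0.8468)(0.8038)(-0.3075) = -0.52578,
so c = arccos(-0.52578) = 2.12443 rad.
Distance = R·c = 15334 × 2.1244 ≈ 32576 km.

32576 km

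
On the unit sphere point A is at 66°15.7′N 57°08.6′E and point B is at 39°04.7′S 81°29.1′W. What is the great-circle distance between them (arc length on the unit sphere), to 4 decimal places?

2.5176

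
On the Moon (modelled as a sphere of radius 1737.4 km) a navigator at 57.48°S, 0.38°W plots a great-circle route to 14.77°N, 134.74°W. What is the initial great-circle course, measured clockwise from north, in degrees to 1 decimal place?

237.9°

With φ₁ = -1.0032, φ₂ = 0.2578, Δλ = -2.3450 rad, the forward-azimuth formula gives
θ = atan2( sin Δλ cos φ₂ , cos φ₁ sin φ₂ − sin φ₁ cos φ₂ cos Δλ ) = atan2(-0.6913, -0.4330) = -122.06°.
Adding 360° brings this into [0°, 360°): 237.9°.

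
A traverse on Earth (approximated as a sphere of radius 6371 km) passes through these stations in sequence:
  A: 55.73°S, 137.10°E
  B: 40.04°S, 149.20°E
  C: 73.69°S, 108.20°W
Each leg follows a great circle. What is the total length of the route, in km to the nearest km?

8097 km

Leg A→B: central angle 0.3073 rad, distance 1957.6 km.
Leg B→C: central angle 0.9636 rad, distance 6139.4 km.
Total: 1957.6 + 6139.4 ≈ 8097 km.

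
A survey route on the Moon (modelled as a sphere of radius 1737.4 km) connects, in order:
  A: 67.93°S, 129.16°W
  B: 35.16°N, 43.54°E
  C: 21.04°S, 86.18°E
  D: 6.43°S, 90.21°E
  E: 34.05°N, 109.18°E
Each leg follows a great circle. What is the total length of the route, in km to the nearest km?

Leg A→B: central angle 2.5651 rad, distance 4456.5 km.
Leg B→C: central angle 1.2083 rad, distance 2099.4 km.
Leg C→D: central angle 0.2639 rad, distance 458.6 km.
Leg D→E: central angle 0.7729 rad, distance 1342.8 km.
Total: 4456.5 + 2099.4 + 458.6 + 1342.8 ≈ 8357 km.

8357 km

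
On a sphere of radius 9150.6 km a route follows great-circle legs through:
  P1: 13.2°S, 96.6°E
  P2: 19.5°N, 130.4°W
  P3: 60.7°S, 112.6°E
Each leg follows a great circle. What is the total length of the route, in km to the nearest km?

Leg P1→P2: central angle 2.3492 rad, distance 21496.3 km.
Leg P2→P3: central angle 2.0950 rad, distance 19170.6 km.
Total: 21496.3 + 19170.6 ≈ 40667 km.

40667 km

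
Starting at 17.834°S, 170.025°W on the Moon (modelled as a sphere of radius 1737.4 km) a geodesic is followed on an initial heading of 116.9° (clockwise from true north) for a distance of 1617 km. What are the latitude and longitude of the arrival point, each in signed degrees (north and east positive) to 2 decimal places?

Angular distance δ = d/R = 1617/1737.4 = 0.93070 rad; initial bearing θ = 2.0403 rad.
sin φ₂ = sin φ₁ cos δ + cos φ₁ sin δ cos θ = (-0.3063)(0.5973) + (0.9519)(0.8020)(-0.4524) = -0.5284, so φ₂ = -31.89°.
Δλ = atan2(sin θ sin δ cos φ₁, cos δ − sin φ₁ sin φ₂) = atan2(0.6809, 0.4355) = 57.399°.
λ₂ = -170.025° + 57.399° = -112.63°.

-31.89°, -112.63°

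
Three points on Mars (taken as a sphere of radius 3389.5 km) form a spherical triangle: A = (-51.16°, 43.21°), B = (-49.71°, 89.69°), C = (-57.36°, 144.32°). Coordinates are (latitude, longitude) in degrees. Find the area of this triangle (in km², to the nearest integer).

1497919 km²

Side lengths (central angles): a = 0.5657, b = 0.9389, c = 0.5087 rad; semiperimeter s = 1.0066.
By l'Huilier's theorem, tan(E/4) = √[tan(s/2) tan((s−a)/2) tan((s−b)/2) tan((s−c)/2)], giving spherical excess E = 0.1304 rad.
Area = E·R² = 0.1304 × (3389.5)² ≈ 1497919 km².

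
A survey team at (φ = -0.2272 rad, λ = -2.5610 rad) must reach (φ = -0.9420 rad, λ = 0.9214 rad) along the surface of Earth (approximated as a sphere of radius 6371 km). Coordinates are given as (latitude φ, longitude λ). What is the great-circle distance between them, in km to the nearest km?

12340 km

With latitudes φ₁ = -13.018°, φ₂ = -53.973° and longitude difference Δλ = -160.473°:
cos c = sin φ₁ sin φ₂ + cos φ₁ cos φ₂ cos Δλ = (-0.2253)(-0.8087) + (0.9743)(0.5882)(-0.9425) = -0.35793,
so c = arccos(-0.35793) = 1.93685 rad.
Distance = R·c = 6371 × 1.9368 ≈ 12340 km.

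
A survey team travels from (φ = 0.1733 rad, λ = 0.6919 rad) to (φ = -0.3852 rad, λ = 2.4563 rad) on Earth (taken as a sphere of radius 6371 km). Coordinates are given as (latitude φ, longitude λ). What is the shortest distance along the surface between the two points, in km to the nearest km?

Let φ₁ = 0.1733 rad, φ₂ = -0.3852 rad, and Δλ = 1.7644 rad.
cos c = sin φ₁ sin φ₂ + cos φ₁ cos φ₂ cos Δλ = (0.1724)(-0.3757) + (0.9850)(0.9267)(-0.1924) = -0.24042,
so c = arccos(-0.24042) = 1.81359 rad.
Distance = R·c = 6371 × 1.8136 ≈ 11554 km.

11554 km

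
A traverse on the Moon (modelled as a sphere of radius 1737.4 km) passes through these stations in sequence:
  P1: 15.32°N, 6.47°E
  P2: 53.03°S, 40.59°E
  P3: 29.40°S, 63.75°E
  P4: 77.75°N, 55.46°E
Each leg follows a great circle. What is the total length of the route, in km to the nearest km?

6390 km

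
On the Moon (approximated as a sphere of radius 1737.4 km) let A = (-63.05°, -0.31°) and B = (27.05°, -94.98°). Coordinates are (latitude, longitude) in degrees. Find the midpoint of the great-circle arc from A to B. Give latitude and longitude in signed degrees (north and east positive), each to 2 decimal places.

Central angle δ = 2.0244 rad. Interpolating on the sphere with fraction f = 0.5:
P = [sin((1−f)δ)·A + sin(fδ)·B] / sin δ = 0.9434·A + 0.9434·B in Cartesian coordinates,
giving P = (0.3546, -0.8394, -0.4119), i.e. latitude -24.33°, longitude -67.10°.

-24.33°, -67.10°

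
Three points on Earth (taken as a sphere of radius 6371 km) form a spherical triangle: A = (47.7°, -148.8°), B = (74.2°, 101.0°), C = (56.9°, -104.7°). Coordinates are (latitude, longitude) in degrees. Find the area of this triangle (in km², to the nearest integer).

8644531 km²

Side lengths (central angles): a = 0.8338, b = 0.4874, c = 0.8653 rad; semiperimeter s = 1.0933.
By l'Huilier's theorem, tan(E/4) = √[tan(s/2) tan((s−a)/2) tan((s−b)/2) tan((s−c)/2)], giving spherical excess E = 0.2130 rad.
Area = E·R² = 0.2130 × (6371)² ≈ 8644531 km².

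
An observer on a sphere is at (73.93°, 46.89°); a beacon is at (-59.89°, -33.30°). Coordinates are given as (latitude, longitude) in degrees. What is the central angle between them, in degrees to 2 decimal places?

143.86°

In radians: φ₁ = 1.2903, φ₂ = -1.0453, Δλ = -80.190° = -1.3996 rad.
cos c = sin φ₁ sin φ₂ + cos φ₁ cos φ₂ cos Δλ = (0.9609)(-0.8651) + (0.2768)(0.5017)(0.1704) = -0.80760,
so c = arccos(-0.80760) = 2.51087 rad.
So the angular separation is 143.86°.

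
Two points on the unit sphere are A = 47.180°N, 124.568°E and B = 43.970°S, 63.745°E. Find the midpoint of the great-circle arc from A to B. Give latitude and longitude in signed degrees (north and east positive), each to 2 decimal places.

1.86°, 93.20°

Central angle δ = 1.8450 rad. Interpolating on the sphere with fraction f = 0.5:
P = [sin((1−f)δ)·A + sin(fδ)·B] / sin δ = 0.8280·A + 0.8280·B in Cartesian coordinates,
giving P = (-0.0557, 0.9979, 0.0325), i.e. latitude 1.86°, longitude 93.20°.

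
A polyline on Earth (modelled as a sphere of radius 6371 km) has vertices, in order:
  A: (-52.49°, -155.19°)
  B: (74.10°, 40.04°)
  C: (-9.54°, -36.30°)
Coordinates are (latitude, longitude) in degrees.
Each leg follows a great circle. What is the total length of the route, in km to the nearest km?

28130 km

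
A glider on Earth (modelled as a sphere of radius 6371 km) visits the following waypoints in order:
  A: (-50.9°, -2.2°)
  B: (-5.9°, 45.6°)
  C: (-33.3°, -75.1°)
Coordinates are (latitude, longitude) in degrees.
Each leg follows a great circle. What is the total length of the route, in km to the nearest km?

19072 km

Leg A→B: central angle 1.0459 rad, distance 6663.1 km.
Leg B→C: central angle 1.9477 rad, distance 12408.6 km.
Total: 6663.1 + 12408.6 ≈ 19072 km.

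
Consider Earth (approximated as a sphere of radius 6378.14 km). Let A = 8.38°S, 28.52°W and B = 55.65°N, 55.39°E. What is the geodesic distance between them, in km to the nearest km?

10409 km

Let φ₁ = -0.1463 rad, φ₂ = 0.9713 rad, and Δλ = 1.4645 rad.
Haversine: a = sin²(Δφ/2) + cos φ₁ cos φ₂ sin²(Δλ/2) = 0.2810 + (0.9893)(0.5642)(0.4470) = 0.53055.
Central angle c = 2·arcsin(√a) = 1.63193 rad.
Distance = R·c = 6378.14 × 1.6319 ≈ 10409 km.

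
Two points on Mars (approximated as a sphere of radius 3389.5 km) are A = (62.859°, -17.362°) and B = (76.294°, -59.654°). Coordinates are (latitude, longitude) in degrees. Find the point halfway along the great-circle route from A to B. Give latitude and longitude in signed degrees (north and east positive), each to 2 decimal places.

70.72°, -31.53°

Central angle δ = 0.3347 rad. Interpolating on the sphere with fraction f = 0.5:
P = [sin((1−f)δ)·A + sin(fδ)·B] / sin δ = 0.5071·A + 0.5071·B in Cartesian coordinates,
giving P = (0.2815, -0.1727, 0.9439), i.e. latitude 70.72°, longitude -31.53°.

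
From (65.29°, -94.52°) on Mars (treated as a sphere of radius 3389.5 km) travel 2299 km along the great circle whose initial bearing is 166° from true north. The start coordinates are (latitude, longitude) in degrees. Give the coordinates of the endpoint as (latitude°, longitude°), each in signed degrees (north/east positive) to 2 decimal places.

26.93°, -84.72°

Angular distance δ = d/R = 2299/3389.5 = 0.67827 rad; initial bearing θ = 2.8972 rad.
sin φ₂ = sin φ₁ cos δ + cos φ₁ sin δ cos θ = (0.9084)(0.7787) + (0.4180)(0.6274)(-0.9703) = 0.4529, so φ₂ = 26.93°.
Δλ = atan2(sin θ sin δ cos φ₁, cos δ − sin φ₁ sin φ₂) = atan2(0.0635, 0.3673) = 9.802°.
λ₂ = -94.520° + 9.802° = -84.72°.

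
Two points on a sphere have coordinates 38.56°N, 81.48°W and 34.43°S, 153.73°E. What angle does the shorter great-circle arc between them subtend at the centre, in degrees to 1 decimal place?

136.1°

Let φ₁ = 0.6730 rad, φ₂ = -0.6009 rad, and Δλ = -2.1780 rad.
cos c = sin φ₁ sin φ₂ + cos φ₁ cos φ₂ cos Δλ = (0.6233)(-0.5654) + (0.7820)(0.8248)(-0.5706) = -0.72043,
so c = arccos(-0.72043) = 2.37522 rad.
So the angular separation is 136.1°.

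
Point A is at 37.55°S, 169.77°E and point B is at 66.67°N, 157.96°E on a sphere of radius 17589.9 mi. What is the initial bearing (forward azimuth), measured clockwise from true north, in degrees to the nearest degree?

355°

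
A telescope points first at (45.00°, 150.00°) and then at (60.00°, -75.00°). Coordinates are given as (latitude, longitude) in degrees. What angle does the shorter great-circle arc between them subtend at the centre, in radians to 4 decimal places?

1.2000 rad

Let φ₁ = 0.7854 rad, φ₂ = 1.0472 rad, and Δλ = 2.3562 rad.
cos c = sin φ₁ sin φ₂ + cos φ₁ cos φ₂ cos Δλ = (0.7071)(0.8660) + (0.7071)(0.5000)(-0.7071) = 0.36237,
so c = arccos(0.36237) = 1.19998 rad.
So the angular separation is 1.2000 rad.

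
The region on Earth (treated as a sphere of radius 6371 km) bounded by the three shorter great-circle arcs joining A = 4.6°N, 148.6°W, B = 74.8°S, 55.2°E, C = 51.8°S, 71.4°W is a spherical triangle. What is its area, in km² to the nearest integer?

34994733 km²

Side lengths (central angles): a = 0.8477, b = 1.4972, c = 1.8928 rad; semiperimeter s = 2.1189.
By l'Huilier's theorem, tan(E/4) = √[tan(s/2) tan((s−a)/2) tan((s−b)/2) tan((s−c)/2)], giving spherical excess E = 0.8622 rad.
Area = E·R² = 0.8622 × (6371)² ≈ 34994733 km².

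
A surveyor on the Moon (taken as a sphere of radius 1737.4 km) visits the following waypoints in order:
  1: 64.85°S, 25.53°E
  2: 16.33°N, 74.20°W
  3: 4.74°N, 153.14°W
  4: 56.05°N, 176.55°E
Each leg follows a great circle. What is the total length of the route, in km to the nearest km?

Leg 1→2: central angle 1.9002 rad, distance 3301.3 km.
Leg 2→3: central angle 1.3626 rad, distance 2367.4 km.
Leg 3→4: central angle 0.9896 rad, distance 1719.3 km.
Total: 3301.3 + 2367.4 + 1719.3 ≈ 7388 km.

7388 km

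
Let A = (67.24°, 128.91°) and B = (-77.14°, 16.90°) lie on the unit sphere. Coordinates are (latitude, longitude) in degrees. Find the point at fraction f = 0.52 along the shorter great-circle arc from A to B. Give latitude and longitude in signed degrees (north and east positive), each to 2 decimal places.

-11.28°, 93.98°

Central angle δ = 2.7687 rad. Interpolating on the sphere with fraction f = 0.52:
P = [sin((1−f)δ)·A + sin(fδ)·B] / sin δ = 2.6650·A + 2.7213·B in Cartesian coordinates,
giving P = (-0.0681, 0.9783, -0.1956), i.e. latitude -11.28°, longitude 93.98°.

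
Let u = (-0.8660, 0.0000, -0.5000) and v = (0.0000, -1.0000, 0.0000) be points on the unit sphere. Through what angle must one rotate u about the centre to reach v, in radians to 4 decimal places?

u·v = 0.0000; |u| = 1.0000, |v| = 1.0000.
cos θ = (u·v)/(|u||v|) = 0.0000, so θ = 1.5708 rad.

1.5708 rad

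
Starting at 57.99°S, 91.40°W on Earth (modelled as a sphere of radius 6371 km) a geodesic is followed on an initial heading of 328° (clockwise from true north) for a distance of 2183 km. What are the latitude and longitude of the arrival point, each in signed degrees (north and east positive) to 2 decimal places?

Angular distance δ = d/R = 2183/6371 = 0.34265 rad; initial bearing θ = 5.7247 rad.
sin φ₂ = sin φ₁ cos δ + cos φ₁ sin δ cos θ = (-0.8480)(0.9419) + (0.5301)(0.3360)(0.8480) = -0.6476, so φ₂ = -40.36°.
Δλ = atan2(sin θ sin δ cos φ₁, cos δ − sin φ₁ sin φ₂) = atan2(-0.0944, 0.3927) = -13.513°.
λ₂ = -91.400° − 13.513° = -104.91°.

-40.36°, -104.91°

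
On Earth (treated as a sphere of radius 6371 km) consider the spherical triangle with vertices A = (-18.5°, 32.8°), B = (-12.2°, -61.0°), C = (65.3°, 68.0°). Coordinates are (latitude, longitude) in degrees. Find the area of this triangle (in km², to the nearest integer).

Side lengths (central angles): a = 2.0365, b = 1.5353, c = 1.5652 rad; semiperimeter s = 2.5684.
By l'Huilier's theorem, tan(E/4) = √[tan(s/2) tan((s−a)/2) tan((s−b)/2) tan((s−c)/2)], giving spherical excess E = 1.9702 rad.
Area = E·R² = 1.9702 × (6371)² ≈ 79971015 km².

79971015 km²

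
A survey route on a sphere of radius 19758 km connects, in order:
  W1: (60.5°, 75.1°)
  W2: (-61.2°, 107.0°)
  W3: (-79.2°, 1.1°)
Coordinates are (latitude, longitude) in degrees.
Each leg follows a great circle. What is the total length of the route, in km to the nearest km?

Leg W1→W2: central angle 2.1668 rad, distance 42810.7 km.
Leg W2→W3: central angle 0.5807 rad, distance 11474.4 km.
Total: 42810.7 + 11474.4 ≈ 54285 km.

54285 km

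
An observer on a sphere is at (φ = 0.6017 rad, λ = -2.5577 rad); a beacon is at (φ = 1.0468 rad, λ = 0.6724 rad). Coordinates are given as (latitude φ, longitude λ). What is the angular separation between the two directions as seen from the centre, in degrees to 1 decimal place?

Let φ₁ = 0.6017 rad, φ₂ = 1.0468 rad, and Δλ = -3.0531 rad.
Haversine: a = sin²(Δφ/2) + cos φ₁ cos φ₂ sin²(Δλ/2) = 0.0487 + (0.8244)(0.5003)(0.9980) = 0.46038.
Central angle c = 2·arcsin(√a) = 1.49147 rad.
So the angular separation is 85.5°.

85.5°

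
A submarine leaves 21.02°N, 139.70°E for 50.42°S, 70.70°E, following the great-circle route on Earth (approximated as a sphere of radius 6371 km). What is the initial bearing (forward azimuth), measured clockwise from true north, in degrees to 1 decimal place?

216.6°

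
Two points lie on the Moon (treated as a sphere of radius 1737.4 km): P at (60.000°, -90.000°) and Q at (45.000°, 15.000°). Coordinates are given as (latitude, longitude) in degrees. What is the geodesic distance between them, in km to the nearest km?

Let φ₁ = 1.0472 rad, φ₂ = 0.7854 rad, and Δλ = 1.8326 rad.
cos c = sin φ₁ sin φ₂ + cos φ₁ cos φ₂ cos Δλ = (0.8660)(0.7071) + (0.5000)(0.7071)(-0.2588) = 0.52087,
so c = arccos(0.52087) = 1.02293 rad.
Distance = R·c = 1737.4 × 1.0229 ≈ 1777 km.

1777 km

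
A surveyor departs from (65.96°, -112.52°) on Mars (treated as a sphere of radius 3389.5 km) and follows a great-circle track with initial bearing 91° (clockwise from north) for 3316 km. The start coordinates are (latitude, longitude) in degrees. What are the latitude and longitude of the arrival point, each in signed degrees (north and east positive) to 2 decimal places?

30.27°, -38.70°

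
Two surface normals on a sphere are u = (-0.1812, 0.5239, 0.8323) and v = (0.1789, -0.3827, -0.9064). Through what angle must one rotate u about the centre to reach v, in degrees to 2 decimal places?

170.85°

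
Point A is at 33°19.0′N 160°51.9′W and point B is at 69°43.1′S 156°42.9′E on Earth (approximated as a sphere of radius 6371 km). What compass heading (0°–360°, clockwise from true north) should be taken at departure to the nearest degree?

With φ₁ = 0.5815, φ₂ = -1.2168, Δλ = -0.7404 rad, the forward-azimuth formula gives
θ = atan2( sin Δλ cos φ₂ , cos φ₁ sin φ₂ − sin φ₁ cos φ₂ cos Δλ ) = atan2(-0.2338, -0.9244) = -165.80°.
Adding 360° brings this into [0°, 360°): 194°.

194°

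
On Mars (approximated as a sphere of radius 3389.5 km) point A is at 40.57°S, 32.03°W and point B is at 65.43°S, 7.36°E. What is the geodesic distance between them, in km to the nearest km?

With latitudes φ₁ = -40.570°, φ₂ = -65.430° and longitude difference Δλ = 39.390°:
Haversine: a = sin²(Δφ/2) + cos φ₁ cos φ₂ sin²(Δλ/2) = 0.0463 + (0.7596)(0.4158)(0.1136) = 0.08220.
Central angle c = 2·arcsin(√a) = 0.58159 rad.
Distance = R·c = 3389.5 × 0.5816 ≈ 1971 km.

1971 km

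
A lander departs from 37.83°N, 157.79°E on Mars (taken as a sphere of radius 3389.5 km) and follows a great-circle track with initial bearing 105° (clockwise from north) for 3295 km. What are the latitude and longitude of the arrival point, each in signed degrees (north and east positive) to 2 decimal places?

10.18°, -148.05°

Angular distance δ = d/R = 3295/3389.5 = 0.97212 rad; initial bearing θ = 1.8326 rad.
sin φ₂ = sin φ₁ cos δ + cos φ₁ sin δ cos θ = (0.6133)(0.5635) + (0.7898)(0.8261)(-0.2588) = 0.1768, so φ₂ = 10.18°.
Δλ = atan2(sin θ sin δ cos φ₁, cos δ − sin φ₁ sin φ₂) = atan2(0.6302, 0.4551) = 54.164°.
λ₂ = 157.790° + 54.164° = 211.95° → -148.05° after wrapping to (−180°, 180°].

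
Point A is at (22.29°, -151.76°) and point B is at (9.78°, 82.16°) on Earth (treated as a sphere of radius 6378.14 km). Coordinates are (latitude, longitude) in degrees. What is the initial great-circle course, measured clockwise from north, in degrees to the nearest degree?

Δλ = -126.080° = -2.2005 rad.
y = sin Δλ · cos φ₂ = (-0.8082)(0.9855) = -0.7965
x = cos φ₁ sin φ₂ − sin φ₁ cos φ₂ cos Δλ = (0.9253)(0.1699) − (0.3793)(0.9855)(-0.5889) = 0.3773
θ = atan2(y, x) = -64.65°; adding 360° gives 295°.

295°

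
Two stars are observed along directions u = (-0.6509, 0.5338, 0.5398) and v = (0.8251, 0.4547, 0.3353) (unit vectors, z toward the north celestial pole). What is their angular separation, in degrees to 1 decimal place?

u·v = -0.1133; |u| = 1.0000, |v| = 1.0000.
cos θ = (u·v)/(|u||v|) = -0.1133, so θ = 96.5°.

96.5°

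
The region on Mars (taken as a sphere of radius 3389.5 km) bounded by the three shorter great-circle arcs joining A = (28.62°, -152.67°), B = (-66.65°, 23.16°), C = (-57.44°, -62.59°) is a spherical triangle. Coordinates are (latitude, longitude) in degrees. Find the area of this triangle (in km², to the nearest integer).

10997371 km²

Side lengths (central angles): a = 0.6606, b = 1.9871, c = 2.4764 rad; semiperimeter s = 2.5620.
By l'Huilier's theorem, tan(E/4) = √[tan(s/2) tan((s−a)/2) tan((s−b)/2) tan((s−c)/2)], giving spherical excess E = 0.9572 rad.
Area = E·R² = 0.9572 × (3389.5)² ≈ 10997371 km².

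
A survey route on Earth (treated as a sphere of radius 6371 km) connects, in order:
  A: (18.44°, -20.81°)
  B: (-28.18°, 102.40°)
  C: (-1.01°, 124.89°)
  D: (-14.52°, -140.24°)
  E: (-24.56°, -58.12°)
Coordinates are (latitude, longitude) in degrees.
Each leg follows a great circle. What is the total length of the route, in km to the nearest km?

37085 km

Leg A→B: central angle 2.2235 rad, distance 14166.2 km.
Leg B→C: central angle 0.6048 rad, distance 3853.1 km.
Leg C→D: central angle 1.6486 rad, distance 10503.4 km.
Leg D→E: central angle 1.3439 rad, distance 8562.2 km.
Total: 14166.2 + 3853.1 + 10503.4 + 8562.2 ≈ 37085 km.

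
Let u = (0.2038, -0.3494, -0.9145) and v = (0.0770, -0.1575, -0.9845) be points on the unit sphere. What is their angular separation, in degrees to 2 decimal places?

13.81°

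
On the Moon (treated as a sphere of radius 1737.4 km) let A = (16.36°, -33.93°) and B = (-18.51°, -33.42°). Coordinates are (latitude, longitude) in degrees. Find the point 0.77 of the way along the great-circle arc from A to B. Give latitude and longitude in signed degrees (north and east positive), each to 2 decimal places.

-10.49°, -33.54°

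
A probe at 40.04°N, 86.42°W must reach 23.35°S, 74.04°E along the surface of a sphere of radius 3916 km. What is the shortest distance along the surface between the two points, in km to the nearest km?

10700 km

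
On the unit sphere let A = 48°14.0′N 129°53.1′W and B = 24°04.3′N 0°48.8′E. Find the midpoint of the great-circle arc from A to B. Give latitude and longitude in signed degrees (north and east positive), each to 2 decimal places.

58.91°, -45.72°

Central angle δ = 1.6633 rad. Interpolating on the sphere with fraction f = 0.5:
P = [sin((1−f)δ)·A + sin(fδ)·B] / sin δ = 0.7422·A + 0.7422·B in Cartesian coordinates,
giving P = (0.3606, -0.3697, 0.8563), i.e. latitude 58.91°, longitude -45.72°.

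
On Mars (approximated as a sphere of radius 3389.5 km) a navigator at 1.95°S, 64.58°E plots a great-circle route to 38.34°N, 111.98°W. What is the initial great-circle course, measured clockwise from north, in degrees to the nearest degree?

With φ₁ = -0.0340, φ₂ = 0.6692, Δλ = -3.0816 rad, the forward-azimuth formula gives
θ = atan2( sin Δλ cos φ₂ , cos φ₁ sin φ₂ − sin φ₁ cos φ₂ cos Δλ ) = atan2(-0.0471, 0.5933) = -4.54°.
Adding 360° brings this into [0°, 360°): 355°.

355°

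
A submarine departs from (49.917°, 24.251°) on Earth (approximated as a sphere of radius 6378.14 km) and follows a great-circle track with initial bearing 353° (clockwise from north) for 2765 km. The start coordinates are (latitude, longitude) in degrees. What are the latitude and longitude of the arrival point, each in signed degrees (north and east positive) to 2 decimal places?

74.32°, 13.33°

Angular distance δ = d/R = 2765/6378.14 = 0.43351 rad; initial bearing θ = 6.1610 rad.
sin φ₂ = sin φ₁ cos δ + cos φ₁ sin δ cos θ = (0.7651)(0.9075) + (0.6439)(0.4201)(0.9925) = 0.9628, so φ₂ = 74.32°.
Δλ = atan2(sin θ sin δ cos φ₁, cos δ − sin φ₁ sin φ₂) = atan2(-0.0330, 0.1708) = -10.920°.
λ₂ = 24.251° − 10.920° = 13.33°.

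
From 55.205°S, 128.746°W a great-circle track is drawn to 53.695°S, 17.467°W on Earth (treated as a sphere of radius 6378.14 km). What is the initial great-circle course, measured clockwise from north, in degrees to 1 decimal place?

139.1°

With φ₁ = -0.9635, φ₂ = -0.9372, Δλ = 1.9422 rad, the forward-azimuth formula gives
θ = atan2( sin Δλ cos φ₂ , cos φ₁ sin φ₂ − sin φ₁ cos φ₂ cos Δλ ) = atan2(0.5517, -0.6363) = 139.07°.
So the initial bearing is 139.1°.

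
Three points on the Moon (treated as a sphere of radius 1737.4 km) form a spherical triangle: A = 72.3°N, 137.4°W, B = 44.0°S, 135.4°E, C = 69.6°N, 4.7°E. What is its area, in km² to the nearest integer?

Side lengths (central angles): a = 2.5228, b = 0.6279, c = 2.2798 rad; semiperimeter s = 2.7153.
By l'Huilier's theorem, tan(E/4) = √[tan(s/2) tan((s−a)/2) tan((s−b)/2) tan((s−c)/2)], giving spherical excess E = 1.5621 rad.
Area = E·R² = 1.5621 × (1737.4)² ≈ 4715236 km².

4715236 km²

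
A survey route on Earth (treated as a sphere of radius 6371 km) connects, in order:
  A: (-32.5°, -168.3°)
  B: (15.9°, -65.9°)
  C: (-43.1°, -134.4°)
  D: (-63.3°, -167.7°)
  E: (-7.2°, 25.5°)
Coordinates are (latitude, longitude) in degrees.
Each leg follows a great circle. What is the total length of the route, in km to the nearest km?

Leg A→B: central angle 1.8980 rad, distance 12092.0 km.
Leg B→C: central angle 1.5006 rad, distance 9560.1 km.
Leg C→D: central angle 0.4851 rad, distance 3090.6 km.
Leg D→E: central angle 1.8987 rad, distance 12096.4 km.
Total: 12092.0 + 9560.1 + 3090.6 + 12096.4 ≈ 36839 km.

36839 km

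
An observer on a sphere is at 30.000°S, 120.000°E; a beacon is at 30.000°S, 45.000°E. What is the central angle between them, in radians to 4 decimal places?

1.1106 rad

Let φ₁ = -0.5236 rad, φ₂ = -0.5236 rad, and Δλ = -1.3090 rad.
Haversine: a = sin²(Δφ/2) + cos φ₁ cos φ₂ sin²(Δλ/2) = 0.0000 + (0.8660)(0.8660)(0.3706) = 0.27794.
Central angle c = 2·arcsin(√a) = 1.11061 rad.
So the angular separation is 1.1106 rad.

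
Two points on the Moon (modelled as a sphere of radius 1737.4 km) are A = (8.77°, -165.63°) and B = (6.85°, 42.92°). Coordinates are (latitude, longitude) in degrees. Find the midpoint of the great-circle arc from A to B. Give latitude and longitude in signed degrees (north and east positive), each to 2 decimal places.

Central angle δ = 2.5750 rad. Interpolating on the sphere with fraction f = 0.5:
P = [sin((1−f)δ)·A + sin(fδ)·B] / sin δ = 1.7888·A + 1.7888·B in Cartesian coordinates,
giving P = (-0.4120, 0.7707, 0.4861), i.e. latitude 29.08°, longitude 118.13°.

29.08°, 118.13°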